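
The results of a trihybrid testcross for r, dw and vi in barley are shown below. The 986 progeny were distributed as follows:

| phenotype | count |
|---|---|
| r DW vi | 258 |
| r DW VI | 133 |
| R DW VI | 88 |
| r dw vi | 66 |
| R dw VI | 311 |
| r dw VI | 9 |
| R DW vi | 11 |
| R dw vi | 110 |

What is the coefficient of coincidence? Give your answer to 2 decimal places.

The two most frequent reciprocal classes, R dw VI and r DW vi, are the parental types, so the F1 was R dw VI / r DW vi.
The two rarest classes, r dw VI and R DW vi, are the double crossovers. Comparing them with the parentals, only the r allele has switched, so r is the middle locus and the order is dw – r – vi.
dw–r: (154 + 20)/986 = 0.1765; r–vi: (243 + 20)/986 = 0.2667.
Expected DCO frequency = 0.1765 × 0.2667 ≈ 0.04707; observed = 20/986 ≈ 0.02028.
Coefficient of coincidence = 0.02028/0.04707 ≈ 0.43.

0.43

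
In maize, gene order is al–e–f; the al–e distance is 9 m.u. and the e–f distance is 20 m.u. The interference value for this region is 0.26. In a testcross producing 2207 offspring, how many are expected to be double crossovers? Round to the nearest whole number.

Map distances give recombination frequencies of 0.090 and 0.200 for the two intervals.
With interference 0.26 (so coincidence = 0.74), expected double-crossover frequency = 0.090 × 0.200 × 0.74 = 0.01332.
Expected number = 0.01332 × 2207 = 29.40 ≈ 29.

29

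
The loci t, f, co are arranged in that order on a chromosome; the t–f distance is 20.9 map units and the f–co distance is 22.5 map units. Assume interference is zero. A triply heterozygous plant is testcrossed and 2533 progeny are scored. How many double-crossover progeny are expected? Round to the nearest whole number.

119

Map distances give recombination frequencies of 0.209 and 0.225 for the two intervals.
With no interference, expected double-crossover frequency = 0.209 × 0.225 = 0.04702.
Expected number = 0.04702 × 2533 = 119.11 ≈ 119.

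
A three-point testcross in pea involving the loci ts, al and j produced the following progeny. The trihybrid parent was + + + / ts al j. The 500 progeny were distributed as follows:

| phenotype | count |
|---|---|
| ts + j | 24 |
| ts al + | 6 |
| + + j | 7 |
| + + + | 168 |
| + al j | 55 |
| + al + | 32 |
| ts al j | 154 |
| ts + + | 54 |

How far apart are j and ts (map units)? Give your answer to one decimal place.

24.4 map units

The two rarest classes, + + j and ts al +, are the double crossovers. Comparing them with the parentals, only the j allele has switched, so j is the middle locus and the order is ts – j – al.
Crossovers in the ts–j interval produce the single-crossover classes ts + + and + al j (54 + 55 = 109) plus the double crossovers (13).
RF(ts–j) = (109 + 13) / 500 = 122/500 = 0.2440 → 24.4 map units.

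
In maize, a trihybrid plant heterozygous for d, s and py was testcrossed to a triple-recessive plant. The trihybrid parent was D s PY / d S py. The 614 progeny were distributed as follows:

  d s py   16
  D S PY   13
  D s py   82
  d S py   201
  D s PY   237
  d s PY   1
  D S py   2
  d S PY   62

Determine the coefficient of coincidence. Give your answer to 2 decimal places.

0.39

The two rarest classes, d s PY and D S py, are the double crossovers. Comparing them with the parentals, only the d allele has switched, so d is the middle locus and the order is py – d – s.
py–d: (144 + 3)/614 = 0.2394; d–s: (29 + 3)/614 = 0.0521.
Expected DCO frequency = 0.2394 × 0.0521 ≈ 0.01247; observed = 3/614 ≈ 0.00489.
Coefficient of coincidence = 0.00489/0.01247 ≈ 0.39.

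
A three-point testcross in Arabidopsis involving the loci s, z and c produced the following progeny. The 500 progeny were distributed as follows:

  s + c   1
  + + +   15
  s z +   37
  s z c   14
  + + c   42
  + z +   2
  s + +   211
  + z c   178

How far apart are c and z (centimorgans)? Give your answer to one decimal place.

16.4 centimorgans

The two most frequent reciprocal classes, + z c and s + +, are the parental types, so the F1 was + z c / s + +.
The two rarest classes, + z + and s + c, are the double crossovers. Comparing them with the parentals, only the c allele has switched, so c is the middle locus and the order is z – c – s.
Crossovers in the z–c interval produce the single-crossover classes + + c and s z + (42 + 37 = 79) plus the double crossovers (3).
RF(z–c) = (79 + 3) / 500 = 82/500 = 0.1640 → 16.4 centimorgans.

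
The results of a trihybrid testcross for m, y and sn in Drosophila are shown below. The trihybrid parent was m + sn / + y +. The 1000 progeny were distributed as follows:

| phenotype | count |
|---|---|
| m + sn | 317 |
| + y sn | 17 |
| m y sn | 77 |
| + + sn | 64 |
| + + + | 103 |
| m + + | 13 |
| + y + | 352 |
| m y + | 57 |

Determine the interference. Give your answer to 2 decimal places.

0.05

The two rarest classes, m + + and + y sn, are the double crossovers. Comparing them with the parentals, only the sn allele has switched, so sn is the middle locus and the order is m – sn – y.
m–sn: (121 + 30)/1000 = 0.1510; sn–y: (180 + 30)/1000 = 0.2100.
Expected DCO frequency = 0.1510 × 0.2100 ≈ 0.03171; observed = 30/1000 ≈ 0.03000.
Coefficient of coincidence = 0.03000/0.03171 ≈ 0.95; interference = 1 − 0.95 = 0.05.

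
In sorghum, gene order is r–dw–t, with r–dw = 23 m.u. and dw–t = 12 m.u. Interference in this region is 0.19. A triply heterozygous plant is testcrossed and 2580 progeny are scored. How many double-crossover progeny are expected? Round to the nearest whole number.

Map distances give recombination frequencies of 0.230 and 0.120 for the two intervals.
With interference 0.19 (so coincidence = 0.81), expected double-crossover frequency = 0.230 × 0.120 × 0.81 = 0.02236.
Expected number = 0.02236 × 2580 = 57.68 ≈ 58.

58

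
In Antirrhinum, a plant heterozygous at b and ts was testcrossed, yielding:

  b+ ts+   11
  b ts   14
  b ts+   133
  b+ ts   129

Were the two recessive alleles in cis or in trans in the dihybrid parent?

The two most frequent classes are b+ ts (129) and b ts+ (133); these are the parental (non-recombinant) types.
So the F1 carried b+ ts on one chromosome and b ts+ on the other — the recessive alleles are on opposite chromosomes (trans / repulsion).

trans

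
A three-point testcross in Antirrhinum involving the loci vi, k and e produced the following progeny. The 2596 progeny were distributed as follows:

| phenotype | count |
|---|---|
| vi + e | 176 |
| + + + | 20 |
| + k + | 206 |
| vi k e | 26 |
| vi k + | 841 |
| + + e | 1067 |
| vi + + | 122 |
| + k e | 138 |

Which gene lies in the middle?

e

The two most frequent reciprocal classes, vi k + and + + e, are the parental types, so the F1 was vi k + / + + e.
The two rarest classes, vi k e and + + +, are the double crossovers. Comparing them with the parentals, only the e allele has switched, so e is the middle locus and the order is k – e – vi.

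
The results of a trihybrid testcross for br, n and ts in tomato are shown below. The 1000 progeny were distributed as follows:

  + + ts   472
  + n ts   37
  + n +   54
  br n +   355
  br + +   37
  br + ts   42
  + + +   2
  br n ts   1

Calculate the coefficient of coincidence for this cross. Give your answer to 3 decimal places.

The two most frequent reciprocal classes, br n + and + + ts, are the parental types, so the F1 was br n + / + + ts.
The two rarest classes, br n ts and + + +, are the double crossovers. Comparing them with the parentals, only the ts allele has switched, so ts is the middle locus and the order is br – ts – n.
br–ts: (96 + 3)/1000 = 0.0990; ts–n: (74 + 3)/1000 = 0.0770.
Expected DCO frequency = 0.0990 × 0.0770 ≈ 0.00762; observed = 3/1000 ≈ 0.00300.
Coefficient of coincidence = 0.00300/0.00762 ≈ 0.394.

0.394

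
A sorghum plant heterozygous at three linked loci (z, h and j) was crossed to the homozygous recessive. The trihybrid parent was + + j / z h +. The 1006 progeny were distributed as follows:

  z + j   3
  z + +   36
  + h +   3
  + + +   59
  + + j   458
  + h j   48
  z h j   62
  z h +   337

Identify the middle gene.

z

The two rarest classes, z + j and + h +, are the double crossovers. Comparing them with the parentals, only the z allele has switched, so z is the middle locus and the order is h – z – j.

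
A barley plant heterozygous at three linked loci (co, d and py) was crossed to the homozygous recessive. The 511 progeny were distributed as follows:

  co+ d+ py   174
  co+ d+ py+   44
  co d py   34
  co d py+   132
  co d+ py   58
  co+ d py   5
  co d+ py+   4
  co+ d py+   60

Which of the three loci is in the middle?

d

The two most frequent reciprocal classes, co+ d+ py and co d py+, are the parental types, so the F1 was co+ d+ py / co d py+.
The two rarest classes, co+ d py and co d+ py+, are the double crossovers. Comparing them with the parentals, only the d allele has switched, so d is the middle locus and the order is py – d – co.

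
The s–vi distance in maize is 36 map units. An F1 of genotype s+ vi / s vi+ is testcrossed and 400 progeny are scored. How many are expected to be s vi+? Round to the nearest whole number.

A map distance of 36 map units corresponds to a recombination frequency of 0.360.
The F1 is s+ vi / s vi+, so s vi+ is a parental gamete class with expected frequency (1 − r)/2 = 0.640/2 = 0.3200.
Expected number = 0.3200 × 400 = 128.00 ≈ 128.

128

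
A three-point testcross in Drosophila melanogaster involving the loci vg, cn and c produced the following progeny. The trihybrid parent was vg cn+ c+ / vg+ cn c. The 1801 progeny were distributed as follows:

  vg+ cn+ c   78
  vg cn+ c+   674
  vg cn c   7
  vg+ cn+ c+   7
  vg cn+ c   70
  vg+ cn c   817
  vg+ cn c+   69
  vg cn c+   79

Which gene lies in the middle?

The two rarest classes, vg+ cn+ c+ and vg cn c, are the double crossovers. Comparing them with the parentals, only the vg allele has switched, so vg is the middle locus and the order is cn – vg – c.

vg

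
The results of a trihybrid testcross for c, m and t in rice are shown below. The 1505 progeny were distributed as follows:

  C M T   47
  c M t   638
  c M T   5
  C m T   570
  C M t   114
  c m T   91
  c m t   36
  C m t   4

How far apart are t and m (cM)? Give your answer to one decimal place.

6.1 cM

The two most frequent reciprocal classes, C m T and c M t, are the parental types, so the F1 was C m T / c M t.
The two rarest classes, C m t and c M T, are the double crossovers. Comparing them with the parentals, only the t allele has switched, so t is the middle locus and the order is m – t – c.
Crossovers in the m–t interval produce the single-crossover classes C M T and c m t (47 + 36 = 83) plus the double crossovers (9).
RF(m–t) = (83 + 9) / 1505 = 92/1505 = 0.0611 → 6.1 cM.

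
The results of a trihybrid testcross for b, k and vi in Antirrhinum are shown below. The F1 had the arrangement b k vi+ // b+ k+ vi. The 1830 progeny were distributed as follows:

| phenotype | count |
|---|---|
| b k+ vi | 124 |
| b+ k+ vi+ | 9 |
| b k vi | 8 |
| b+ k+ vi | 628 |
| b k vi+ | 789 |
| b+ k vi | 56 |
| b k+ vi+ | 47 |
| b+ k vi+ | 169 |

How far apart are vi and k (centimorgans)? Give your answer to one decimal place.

The two rarest classes, b k vi and b+ k+ vi+, are the double crossovers. Comparing them with the parentals, only the vi allele has switched, so vi is the middle locus and the order is b – vi – k.
Crossovers in the vi–k interval produce the single-crossover classes b k+ vi+ and b+ k vi (47 + 56 = 103) plus the double crossovers (17).
RF(vi–k) = (103 + 17) / 1830 = 120/1830 = 0.0656 → 6.6 centimorgans.

6.6 centimorgans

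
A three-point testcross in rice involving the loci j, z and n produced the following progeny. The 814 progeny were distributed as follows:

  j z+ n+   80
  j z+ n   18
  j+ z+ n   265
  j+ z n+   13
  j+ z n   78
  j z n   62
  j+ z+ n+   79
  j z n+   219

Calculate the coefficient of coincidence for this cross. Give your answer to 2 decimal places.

The two most frequent reciprocal classes, j+ z+ n and j z n+, are the parental types, so the F1 was j+ z+ n / j z n+.
The two rarest classes, j z+ n and j+ z n+, are the double crossovers. Comparing them with the parentals, only the j allele has switched, so j is the middle locus and the order is z – j – n.
z–j: (158 + 31)/814 = 0.2322; j–n: (141 + 31)/814 = 0.2113.
Expected DCO frequency = 0.2322 × 0.2113 ≈ 0.04906; observed = 31/814 ≈ 0.03808.
Coefficient of coincidence = 0.03808/0.04906 ≈ 0.78.

0.78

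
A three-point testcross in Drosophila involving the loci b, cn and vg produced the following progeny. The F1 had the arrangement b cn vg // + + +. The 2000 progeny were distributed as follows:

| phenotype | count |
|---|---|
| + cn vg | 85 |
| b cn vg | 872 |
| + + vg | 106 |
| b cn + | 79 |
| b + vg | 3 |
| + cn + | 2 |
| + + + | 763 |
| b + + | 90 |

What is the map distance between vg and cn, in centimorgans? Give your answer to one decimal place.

The two rarest classes, b + vg and + cn +, are the double crossovers. Comparing them with the parentals, only the cn allele has switched, so cn is the middle locus and the order is b – cn – vg.
Crossovers in the cn–vg interval produce the single-crossover classes b cn + and + + vg (79 + 106 = 185) plus the double crossovers (5).
RF(cn–vg) = (185 + 5) / 2000 = 190/2000 = 0.0950 → 9.5 centimorgans.

9.5 centimorgans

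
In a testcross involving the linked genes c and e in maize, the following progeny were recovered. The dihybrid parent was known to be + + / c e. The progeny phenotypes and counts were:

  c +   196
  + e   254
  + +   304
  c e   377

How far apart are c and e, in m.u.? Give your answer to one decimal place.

39.8 m.u.

The recombinant classes are + e and c +: 254 + 196 = 450.
Recombination frequency = 450/1131 = 0.3979 ≈ 39.8%, i.e. 39.8 m.u.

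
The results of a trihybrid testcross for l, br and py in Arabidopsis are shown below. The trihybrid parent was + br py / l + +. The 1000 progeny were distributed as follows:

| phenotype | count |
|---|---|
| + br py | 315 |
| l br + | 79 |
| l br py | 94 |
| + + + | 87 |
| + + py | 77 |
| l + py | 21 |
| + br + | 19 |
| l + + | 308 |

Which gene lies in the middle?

The two rarest classes, + br + and l + py, are the double crossovers. Comparing them with the parentals, only the py allele has switched, so py is the middle locus and the order is l – py – br.

py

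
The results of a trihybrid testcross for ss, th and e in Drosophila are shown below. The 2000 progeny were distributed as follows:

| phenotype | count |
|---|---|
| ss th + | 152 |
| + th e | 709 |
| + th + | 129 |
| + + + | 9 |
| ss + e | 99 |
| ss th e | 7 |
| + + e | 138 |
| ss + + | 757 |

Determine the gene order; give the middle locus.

The two most frequent reciprocal classes, + th e and ss + +, are the parental types, so the F1 was + th e / ss + +.
The two rarest classes, ss th e and + + +, are the double crossovers. Comparing them with the parentals, only the ss allele has switched, so ss is the middle locus and the order is e – ss – th.

ss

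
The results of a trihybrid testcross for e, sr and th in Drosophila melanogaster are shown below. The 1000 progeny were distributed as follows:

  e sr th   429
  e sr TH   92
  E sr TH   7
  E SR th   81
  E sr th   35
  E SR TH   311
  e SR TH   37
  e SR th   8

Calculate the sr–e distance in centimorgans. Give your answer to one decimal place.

The two most frequent reciprocal classes, e sr th and E SR TH, are the parental types, so the F1 was e sr th / E SR TH.
The two rarest classes, e SR th and E sr TH, are the double crossovers. Comparing them with the parentals, only the sr allele has switched, so sr is the middle locus and the order is th – sr – e.
Crossovers in the sr–e interval produce the single-crossover classes E sr th and e SR TH (35 + 37 = 72) plus the double crossovers (15).
RF(sr–e) = (72 + 15) / 1000 = 87/1000 = 0.0870 → 8.7 centimorgans.

8.7 centimorgans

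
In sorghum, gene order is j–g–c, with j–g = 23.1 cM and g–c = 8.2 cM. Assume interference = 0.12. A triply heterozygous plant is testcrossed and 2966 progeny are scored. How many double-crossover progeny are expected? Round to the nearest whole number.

49

Map distances give recombination frequencies of 0.231 and 0.082 for the two intervals.
With interference 0.12 (so coincidence = 0.88), expected double-crossover frequency = 0.231 × 0.082 × 0.88 = 0.01667.
Expected number = 0.01667 × 2966 = 49.44 ≈ 49.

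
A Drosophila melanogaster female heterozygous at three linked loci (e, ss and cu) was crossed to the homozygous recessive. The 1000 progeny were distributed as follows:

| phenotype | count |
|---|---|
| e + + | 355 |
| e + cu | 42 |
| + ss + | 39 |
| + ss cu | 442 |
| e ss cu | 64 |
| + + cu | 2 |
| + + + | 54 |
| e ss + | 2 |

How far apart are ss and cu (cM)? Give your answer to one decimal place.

The two most frequent reciprocal classes, e + + and + ss cu, are the parental types, so the F1 was e + + / + ss cu.
The two rarest classes, e ss + and + + cu, are the double crossovers. Comparing them with the parentals, only the ss allele has switched, so ss is the middle locus and the order is cu – ss – e.
Crossovers in the cu–ss interval produce the single-crossover classes e + cu and + ss + (42 + 39 = 81) plus the double crossovers (4).
RF(cu–ss) = (81 + 4) / 1000 = 85/1000 = 0.0850 → 8.5 cM.

8.5 cM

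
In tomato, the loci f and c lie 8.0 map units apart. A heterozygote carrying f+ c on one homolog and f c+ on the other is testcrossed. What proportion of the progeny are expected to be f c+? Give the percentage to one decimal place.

46.0%

A map distance of 8.0 map units corresponds to a recombination frequency of 0.080.
The F1 is f+ c / f c+, so f c+ is a parental gamete class with expected frequency (1 − r)/2 = 0.920/2 = 0.4600.
That is 0.4600 = 46.0% of the progeny.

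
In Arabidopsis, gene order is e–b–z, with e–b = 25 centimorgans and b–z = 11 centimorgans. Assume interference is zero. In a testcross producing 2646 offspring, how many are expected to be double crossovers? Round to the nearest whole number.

73

Map distances give recombination frequencies of 0.250 and 0.110 for the two intervals.
With no interference, expected double-crossover frequency = 0.250 × 0.110 = 0.02750.
Expected number = 0.02750 × 2646 = 72.77 ≈ 73.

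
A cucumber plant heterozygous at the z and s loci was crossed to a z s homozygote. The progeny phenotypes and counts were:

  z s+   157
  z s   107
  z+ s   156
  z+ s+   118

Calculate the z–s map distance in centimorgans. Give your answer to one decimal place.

41.8 centimorgans

The two most frequent classes, z+ s (156) and z s+ (157), are the parental types, so the F1 was z+ s / z s+.
The recombinant classes are z+ s+ and z s: 118 + 107 = 225.
Recombination frequency = 225/538 = 0.4182 ≈ 41.8%, i.e. 41.8 centimorgans.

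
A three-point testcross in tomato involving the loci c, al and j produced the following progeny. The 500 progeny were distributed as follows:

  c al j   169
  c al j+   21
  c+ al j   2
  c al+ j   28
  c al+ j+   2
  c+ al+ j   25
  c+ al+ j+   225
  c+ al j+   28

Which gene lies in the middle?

The two most frequent reciprocal classes, c al j and c+ al+ j+, are the parental types, so the F1 was c al j / c+ al+ j+.
The two rarest classes, c+ al j and c al+ j+, are the double crossovers. Comparing them with the parentals, only the c allele has switched, so c is the middle locus and the order is j – c – al.

c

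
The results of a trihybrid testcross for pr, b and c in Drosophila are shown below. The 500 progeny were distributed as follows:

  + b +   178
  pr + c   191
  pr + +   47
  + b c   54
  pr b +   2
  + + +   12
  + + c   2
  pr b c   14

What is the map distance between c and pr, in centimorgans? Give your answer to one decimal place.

21.0 centimorgans

The two most frequent reciprocal classes, pr + c and + b +, are the parental types, so the F1 was pr + c / + b +.
The two rarest classes, + + c and pr b +, are the double crossovers. Comparing them with the parentals, only the pr allele has switched, so pr is the middle locus and the order is b – pr – c.
Crossovers in the pr–c interval produce the single-crossover classes pr + + and + b c (47 + 54 = 101) plus the double crossovers (4).
RF(pr–c) = (101 + 4) / 500 = 105/500 = 0.2100 → 21.0 centimorgans.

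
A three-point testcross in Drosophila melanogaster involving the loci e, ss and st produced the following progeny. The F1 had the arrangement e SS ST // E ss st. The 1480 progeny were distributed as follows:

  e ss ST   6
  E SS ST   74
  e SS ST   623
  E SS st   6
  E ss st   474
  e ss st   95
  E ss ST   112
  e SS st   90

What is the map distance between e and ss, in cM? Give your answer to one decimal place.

The two rarest classes, e ss ST and E SS st, are the double crossovers. Comparing them with the parentals, only the ss allele has switched, so ss is the middle locus and the order is st – ss – e.
Crossovers in the ss–e interval produce the single-crossover classes E SS ST and e ss st (74 + 95 = 169) plus the double crossovers (12).
RF(ss–e) = (169 + 12) / 1480 = 181/1480 = 0.1223 → 12.2 cM.

12.2 cM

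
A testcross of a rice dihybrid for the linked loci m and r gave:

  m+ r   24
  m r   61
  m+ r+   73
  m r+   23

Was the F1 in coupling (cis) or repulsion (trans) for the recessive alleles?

The two most frequent classes are m+ r+ (73) and m r (61); these are the parental (non-recombinant) types.
So the F1 carried m+ r+ on one chromosome and m r on the other — the recessive alleles are on the same chromosome (cis / coupling).

cis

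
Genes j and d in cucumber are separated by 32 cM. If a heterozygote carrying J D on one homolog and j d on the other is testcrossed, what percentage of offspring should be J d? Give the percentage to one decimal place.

A map distance of 32 cM corresponds to a recombination frequency of 0.320.
The F1 is J D / j d, so J d is a recombinant gamete class with expected frequency r/2 = 0.320/2 = 0.1600.
That is 0.1600 = 16.0% of the progeny.

16.0%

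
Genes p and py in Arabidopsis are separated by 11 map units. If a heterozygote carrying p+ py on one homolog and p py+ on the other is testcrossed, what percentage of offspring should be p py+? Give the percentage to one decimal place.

A map distance of 11 map units corresponds to a recombination frequency of 0.110.
The F1 is p+ py / p py+, so p py+ is a parental gamete class with expected frequency (1 − r)/2 = 0.890/2 = 0.4450.
That is 0.4450 = 44.5% of the progeny.

44.5%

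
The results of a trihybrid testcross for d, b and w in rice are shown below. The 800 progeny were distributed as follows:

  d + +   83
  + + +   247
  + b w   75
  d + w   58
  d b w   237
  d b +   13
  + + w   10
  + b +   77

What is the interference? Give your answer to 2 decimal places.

0.36

The two most frequent reciprocal classes, d b w and + + +, are the parental types, so the F1 was d b w / + + +.
The two rarest classes, d b + and + + w, are the double crossovers. Comparing them with the parentals, only the w allele has switched, so w is the middle locus and the order is b – w – d.
b–w: (135 + 23)/800 = 0.1975; w–d: (158 + 23)/800 = 0.2263.
Expected DCO frequency = 0.1975 × 0.2263 ≈ 0.04469; observed = 23/800 ≈ 0.02875.
Coefficient of coincidence = 0.02875/0.04469 ≈ 0.64; interference = 1 − 0.64 = 0.36.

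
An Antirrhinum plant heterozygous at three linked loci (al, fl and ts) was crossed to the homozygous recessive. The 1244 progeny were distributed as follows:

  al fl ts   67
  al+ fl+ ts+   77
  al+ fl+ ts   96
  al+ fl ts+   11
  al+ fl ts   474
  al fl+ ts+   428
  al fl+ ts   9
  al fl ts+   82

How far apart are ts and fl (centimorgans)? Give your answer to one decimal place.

15.9 centimorgans

The two most frequent reciprocal classes, al fl+ ts+ and al+ fl ts, are the parental types, so the F1 was al fl+ ts+ / al+ fl ts.
The two rarest classes, al fl+ ts and al+ fl ts+, are the double crossovers. Comparing them with the parentals, only the ts allele has switched, so ts is the middle locus and the order is al – ts – fl.
Crossovers in the ts–fl interval produce the single-crossover classes al fl ts+ and al+ fl+ ts (82 + 96 = 178) plus the double crossovers (20).
RF(ts–fl) = (178 + 20) / 1244 = 198/1244 = 0.1592 → 15.9 centimorgans.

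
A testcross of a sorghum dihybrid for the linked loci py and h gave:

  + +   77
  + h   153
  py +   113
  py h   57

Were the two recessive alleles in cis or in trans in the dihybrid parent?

trans

The two most frequent classes are + h (153) and py + (113); these are the parental (non-recombinant) types.
So the F1 carried + h on one chromosome and py + on the other — the recessive alleles are on opposite chromosomes (trans / repulsion).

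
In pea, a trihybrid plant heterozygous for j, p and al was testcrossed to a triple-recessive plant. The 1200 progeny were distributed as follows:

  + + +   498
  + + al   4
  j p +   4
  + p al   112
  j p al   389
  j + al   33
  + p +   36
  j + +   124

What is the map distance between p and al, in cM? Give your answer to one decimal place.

6.4 cM

The two most frequent reciprocal classes, j p al and + + +, are the parental types, so the F1 was j p al / + + +.
The two rarest classes, j p + and + + al, are the double crossovers. Comparing them with the parentals, only the al allele has switched, so al is the middle locus and the order is p – al – j.
Crossovers in the p–al interval produce the single-crossover classes j + al and + p + (33 + 36 = 69) plus the double crossovers (8).
RF(p–al) = (69 + 8) / 1200 = 77/1200 = 0.0642 → 6.4 cM.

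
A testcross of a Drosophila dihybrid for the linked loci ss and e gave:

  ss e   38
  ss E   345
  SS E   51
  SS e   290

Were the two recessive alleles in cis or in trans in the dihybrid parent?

The two most frequent classes are SS e (290) and ss E (345); these are the parental (non-recombinant) types.
So the F1 carried SS e on one chromosome and ss E on the other — the recessive alleles are on opposite chromosomes (trans / repulsion).

trans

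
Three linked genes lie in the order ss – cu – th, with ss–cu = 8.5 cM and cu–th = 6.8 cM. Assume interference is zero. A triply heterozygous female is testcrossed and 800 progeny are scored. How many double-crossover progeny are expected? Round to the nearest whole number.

Map distances give recombination frequencies of 0.085 and 0.068 for the two intervals.
With no interference, expected double-crossover frequency = 0.085 × 0.068 = 0.00578.
Expected number = 0.00578 × 800 = 4.62 ≈ 5.

5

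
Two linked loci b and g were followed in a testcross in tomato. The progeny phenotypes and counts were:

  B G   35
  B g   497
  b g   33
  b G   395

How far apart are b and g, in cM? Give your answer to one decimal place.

7.1 cM

The two most frequent classes, B g (497) and b G (395), are the parental types, so the F1 was B g / b G.
The recombinant classes are B G and b g: 35 + 33 = 68.
Recombination frequency = 68/960 = 0.0708 ≈ 7.1%, i.e. 7.1 cM.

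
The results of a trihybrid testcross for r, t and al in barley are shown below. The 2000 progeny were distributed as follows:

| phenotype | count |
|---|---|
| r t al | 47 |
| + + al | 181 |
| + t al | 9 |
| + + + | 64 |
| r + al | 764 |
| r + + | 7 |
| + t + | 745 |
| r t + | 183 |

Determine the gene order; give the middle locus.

The two most frequent reciprocal classes, r + al and + t +, are the parental types, so the F1 was r + al / + t +.
The two rarest classes, r + + and + t al, are the double crossovers. Comparing them with the parentals, only the al allele has switched, so al is the middle locus and the order is r – al – t.

al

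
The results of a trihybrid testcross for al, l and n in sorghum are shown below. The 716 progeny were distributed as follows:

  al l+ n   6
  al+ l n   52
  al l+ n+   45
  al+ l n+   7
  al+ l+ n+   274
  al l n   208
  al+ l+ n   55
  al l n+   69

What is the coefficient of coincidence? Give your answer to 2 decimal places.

0.62

The two most frequent reciprocal classes, al l n and al+ l+ n+, are the parental types, so the F1 was al l n / al+ l+ n+.
The two rarest classes, al l+ n and al+ l n+, are the double crossovers. Comparing them with the parentals, only the l allele has switched, so l is the middle locus and the order is al – l – n.
al–l: (97 + 13)/716 = 0.1536; l–n: (124 + 13)/716 = 0.1913.
Expected DCO frequency = 0.1536 × 0.1913 ≈ 0.02938; observed = 13/716 ≈ 0.01816.
Coefficient of coincidence = 0.01816/0.02938 ≈ 0.62.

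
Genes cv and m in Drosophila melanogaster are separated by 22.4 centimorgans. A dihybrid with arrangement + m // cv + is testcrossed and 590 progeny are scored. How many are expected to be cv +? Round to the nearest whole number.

229

A map distance of 22.4 centimorgans corresponds to a recombination frequency of 0.224.
The F1 is + m / cv +, so cv + is a parental gamete class with expected frequency (1 − r)/2 = 0.776/2 = 0.3880.
Expected number = 0.3880 × 590 = 228.92 ≈ 229.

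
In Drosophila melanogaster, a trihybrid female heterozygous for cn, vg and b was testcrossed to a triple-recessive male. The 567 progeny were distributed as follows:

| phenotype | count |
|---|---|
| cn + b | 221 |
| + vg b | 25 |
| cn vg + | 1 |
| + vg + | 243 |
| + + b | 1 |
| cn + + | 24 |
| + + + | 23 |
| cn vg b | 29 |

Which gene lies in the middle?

The two most frequent reciprocal classes, + vg + and cn + b, are the parental types, so the F1 was + vg + / cn + b.
The two rarest classes, cn vg + and + + b, are the double crossovers. Comparing them with the parentals, only the cn allele has switched, so cn is the middle locus and the order is vg – cn – b.

cn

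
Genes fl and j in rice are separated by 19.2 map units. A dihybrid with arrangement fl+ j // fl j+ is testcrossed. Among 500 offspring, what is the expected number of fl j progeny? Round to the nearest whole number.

A map distance of 19.2 map units corresponds to a recombination frequency of 0.192.
The F1 is fl+ j / fl j+, so fl j is a recombinant gamete class with expected frequency r/2 = 0.192/2 = 0.0960.
Expected number = 0.0960 × 500 = 48.00 ≈ 48.

48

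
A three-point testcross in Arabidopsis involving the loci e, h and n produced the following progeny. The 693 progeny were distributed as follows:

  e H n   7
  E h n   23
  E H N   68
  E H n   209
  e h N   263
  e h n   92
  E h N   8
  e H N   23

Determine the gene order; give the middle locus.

The two most frequent reciprocal classes, e h N and E H n, are the parental types, so the F1 was e h N / E H n.
The two rarest classes, E h N and e H n, are the double crossovers. Comparing them with the parentals, only the e allele has switched, so e is the middle locus and the order is n – e – h.

e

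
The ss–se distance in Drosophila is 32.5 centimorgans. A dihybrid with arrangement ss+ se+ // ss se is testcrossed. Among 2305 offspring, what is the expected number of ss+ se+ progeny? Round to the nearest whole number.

778

A map distance of 32.5 centimorgans corresponds to a recombination frequency of 0.325.
The F1 is ss+ se+ / ss se, so ss+ se+ is a parental gamete class with expected frequency (1 − r)/2 = 0.675/2 = 0.3375.
Expected number = 0.3375 × 2305 = 777.94 ≈ 778.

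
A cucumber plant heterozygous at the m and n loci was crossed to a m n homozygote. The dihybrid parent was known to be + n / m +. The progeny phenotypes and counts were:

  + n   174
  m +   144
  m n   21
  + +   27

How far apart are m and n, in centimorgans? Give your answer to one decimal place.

13.1 centimorgans

The recombinant classes are + + and m n: 27 + 21 = 48.
Recombination frequency = 48/366 = 0.1311 ≈ 13.1%, i.e. 13.1 centimorgans.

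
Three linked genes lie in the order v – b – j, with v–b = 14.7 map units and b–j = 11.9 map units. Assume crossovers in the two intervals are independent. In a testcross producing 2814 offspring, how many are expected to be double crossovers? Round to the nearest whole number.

49

Map distances give recombination frequencies of 0.147 and 0.119 for the two intervals.
With no interference, expected double-crossover frequency = 0.147 × 0.119 = 0.01749.
Expected number = 0.01749 × 2814 = 49.23 ≈ 49.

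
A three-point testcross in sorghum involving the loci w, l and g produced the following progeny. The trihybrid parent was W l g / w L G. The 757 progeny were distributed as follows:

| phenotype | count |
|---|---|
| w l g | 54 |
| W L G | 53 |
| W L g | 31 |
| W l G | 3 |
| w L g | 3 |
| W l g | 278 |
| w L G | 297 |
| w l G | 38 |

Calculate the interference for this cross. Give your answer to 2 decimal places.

0.46

The two rarest classes, W l G and w L g, are the double crossovers. Comparing them with the parentals, only the g allele has switched, so g is the middle locus and the order is l – g – w.
l–g: (69 + 6)/757 = 0.0991; g–w: (107 + 6)/757 = 0.1493.
Expected DCO frequency = 0.0991 × 0.1493 ≈ 0.01480; observed = 6/757 ≈ 0.00793.
Coefficient of coincidence = 0.00793/0.01480 ≈ 0.54; interference = 1 − 0.54 = 0.46.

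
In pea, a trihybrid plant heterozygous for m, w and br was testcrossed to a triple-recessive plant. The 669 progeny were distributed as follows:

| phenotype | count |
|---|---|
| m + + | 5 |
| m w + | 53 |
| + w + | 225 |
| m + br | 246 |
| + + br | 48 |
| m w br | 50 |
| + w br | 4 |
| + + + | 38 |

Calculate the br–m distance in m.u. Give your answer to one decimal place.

16.4 m.u.

The two most frequent reciprocal classes, m + br and + w +, are the parental types, so the F1 was m + br / + w +.
The two rarest classes, m + + and + w br, are the double crossovers. Comparing them with the parentals, only the br allele has switched, so br is the middle locus and the order is w – br – m.
Crossovers in the br–m interval produce the single-crossover classes + + br and m w + (48 + 53 = 101) plus the double crossovers (9).
RF(br–m) = (101 + 9) / 669 = 110/669 = 0.1644 → 16.4 m.u.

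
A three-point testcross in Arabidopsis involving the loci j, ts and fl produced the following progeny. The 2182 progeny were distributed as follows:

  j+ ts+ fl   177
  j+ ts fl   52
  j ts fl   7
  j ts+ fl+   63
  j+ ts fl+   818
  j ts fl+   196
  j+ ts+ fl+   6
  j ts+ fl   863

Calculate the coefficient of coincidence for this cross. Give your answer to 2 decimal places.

0.57

The two most frequent reciprocal classes, j ts+ fl and j+ ts fl+, are the parental types, so the F1 was j ts+ fl / j+ ts fl+.
The two rarest classes, j ts fl and j+ ts+ fl+, are the double crossovers. Comparing them with the parentals, only the ts allele has switched, so ts is the middle locus and the order is j – ts – fl.
j–ts: (373 + 13)/2182 = 0.1769; ts–fl: (115 + 13)/2182 = 0.0587.
Expected DCO frequency = 0.1769 × 0.0587 ≈ 0.01038; observed = 13/2182 ≈ 0.00596.
Coefficient of coincidence = 0.00596/0.01038 ≈ 0.57.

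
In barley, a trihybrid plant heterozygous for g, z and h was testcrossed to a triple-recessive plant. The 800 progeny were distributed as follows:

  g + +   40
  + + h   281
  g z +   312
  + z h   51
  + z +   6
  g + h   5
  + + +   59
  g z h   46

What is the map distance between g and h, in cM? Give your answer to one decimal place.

14.5 cM

The two most frequent reciprocal classes, g z + and + + h, are the parental types, so the F1 was g z + / + + h.
The two rarest classes, + z + and g + h, are the double crossovers. Comparing them with the parentals, only the g allele has switched, so g is the middle locus and the order is z – g – h.
Crossovers in the g–h interval produce the single-crossover classes g z h and + + + (46 + 59 = 105) plus the double crossovers (11).
RF(g–h) = (105 + 11) / 800 = 116/800 = 0.1450 → 14.5 cM.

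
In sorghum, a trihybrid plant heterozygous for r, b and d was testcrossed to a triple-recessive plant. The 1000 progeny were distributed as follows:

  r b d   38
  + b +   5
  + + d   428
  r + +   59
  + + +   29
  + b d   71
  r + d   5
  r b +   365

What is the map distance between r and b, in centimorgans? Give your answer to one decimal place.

The two most frequent reciprocal classes, + + d and r b +, are the parental types, so the F1 was + + d / r b +.
The two rarest classes, r + d and + b +, are the double crossovers. Comparing them with the parentals, only the r allele has switched, so r is the middle locus and the order is d – r – b.
Crossovers in the r–b interval produce the single-crossover classes + b d and r + + (71 + 59 = 130) plus the double crossovers (10).
RF(r–b) = (130 + 10) / 1000 = 140/1000 = 0.1400 → 14.0 centimorgans.

14.0 centimorgans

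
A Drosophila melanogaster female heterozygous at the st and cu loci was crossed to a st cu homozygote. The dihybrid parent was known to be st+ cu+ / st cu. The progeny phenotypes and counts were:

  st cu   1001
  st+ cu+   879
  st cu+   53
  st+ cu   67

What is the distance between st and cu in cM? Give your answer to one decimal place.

6.0 cM

The recombinant classes are st+ cu and st cu+: 67 + 53 = 120.
Recombination frequency = 120/2000 = 0.0600 ≈ 6.0%, i.e. 6.0 cM.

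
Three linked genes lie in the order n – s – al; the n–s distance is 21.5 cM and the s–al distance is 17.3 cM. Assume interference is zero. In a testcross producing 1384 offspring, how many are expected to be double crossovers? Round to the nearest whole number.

Map distances give recombination frequencies of 0.215 and 0.173 for the two intervals.
With no interference, expected double-crossover frequency = 0.215 × 0.173 = 0.03720.
Expected number = 0.03720 × 1384 = 51.48 ≈ 51.

51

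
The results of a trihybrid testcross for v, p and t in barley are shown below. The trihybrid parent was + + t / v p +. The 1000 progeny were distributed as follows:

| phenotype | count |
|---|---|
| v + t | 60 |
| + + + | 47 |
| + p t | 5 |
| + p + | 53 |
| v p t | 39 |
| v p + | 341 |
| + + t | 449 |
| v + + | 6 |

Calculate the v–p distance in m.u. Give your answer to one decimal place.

12.4 m.u.

The two rarest classes, + p t and v + +, are the double crossovers. Comparing them with the parentals, only the p allele has switched, so p is the middle locus and the order is t – p – v.
Crossovers in the p–v interval produce the single-crossover classes v + t and + p + (60 + 53 = 113) plus the double crossovers (11).
RF(p–v) = (113 + 11) / 1000 = 124/1000 = 0.1240 → 12.4 m.u.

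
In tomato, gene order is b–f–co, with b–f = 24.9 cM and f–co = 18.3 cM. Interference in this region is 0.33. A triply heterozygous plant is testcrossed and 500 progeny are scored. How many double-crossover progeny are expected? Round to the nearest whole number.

Map distances give recombination frequencies of 0.249 and 0.183 for the two intervals.
With interference 0.33 (so coincidence = 0.67), expected double-crossover frequency = 0.249 × 0.183 × 0.67 = 0.03053.
Expected number = 0.03053 × 500 = 15.26 ≈ 15.

15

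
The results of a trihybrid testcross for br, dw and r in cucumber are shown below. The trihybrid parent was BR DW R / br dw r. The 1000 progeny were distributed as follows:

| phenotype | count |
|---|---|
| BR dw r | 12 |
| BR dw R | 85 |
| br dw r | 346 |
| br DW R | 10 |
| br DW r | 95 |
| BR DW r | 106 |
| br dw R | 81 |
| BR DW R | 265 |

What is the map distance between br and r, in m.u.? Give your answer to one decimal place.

The two rarest classes, br DW R and BR dw r, are the double crossovers. Comparing them with the parentals, only the br allele has switched, so br is the middle locus and the order is r – br – dw.
Crossovers in the r–br interval produce the single-crossover classes BR DW r and br dw R (106 + 81 = 187) plus the double crossovers (22).
RF(r–br) = (187 + 22) / 1000 = 209/1000 = 0.2090 → 20.9 m.u.

20.9 m.u.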